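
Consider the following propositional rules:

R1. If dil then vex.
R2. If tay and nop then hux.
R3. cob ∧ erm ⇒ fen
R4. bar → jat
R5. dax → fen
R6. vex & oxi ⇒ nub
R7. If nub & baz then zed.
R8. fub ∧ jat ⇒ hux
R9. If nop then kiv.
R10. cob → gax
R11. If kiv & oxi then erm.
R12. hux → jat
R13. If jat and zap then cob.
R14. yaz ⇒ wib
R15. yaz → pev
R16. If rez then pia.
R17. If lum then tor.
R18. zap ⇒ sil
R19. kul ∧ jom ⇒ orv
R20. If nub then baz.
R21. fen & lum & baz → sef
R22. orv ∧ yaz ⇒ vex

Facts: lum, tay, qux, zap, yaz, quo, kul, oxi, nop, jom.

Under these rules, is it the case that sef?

hux  (by R2: tay, nop)
kiv  (by R9: nop)
erm  (by R11: kiv, oxi)
jat  (by R12: hux)
cob  (by R13: jat, zap)
orv  (by R19: kul, jom)
vex  (by R22: orv, yaz)
fen  (by R3: cob, erm)
nub  (by R6: vex, oxi)
baz  (by R20: nub)
sef  (by R21: fen, lum, baz)

Yes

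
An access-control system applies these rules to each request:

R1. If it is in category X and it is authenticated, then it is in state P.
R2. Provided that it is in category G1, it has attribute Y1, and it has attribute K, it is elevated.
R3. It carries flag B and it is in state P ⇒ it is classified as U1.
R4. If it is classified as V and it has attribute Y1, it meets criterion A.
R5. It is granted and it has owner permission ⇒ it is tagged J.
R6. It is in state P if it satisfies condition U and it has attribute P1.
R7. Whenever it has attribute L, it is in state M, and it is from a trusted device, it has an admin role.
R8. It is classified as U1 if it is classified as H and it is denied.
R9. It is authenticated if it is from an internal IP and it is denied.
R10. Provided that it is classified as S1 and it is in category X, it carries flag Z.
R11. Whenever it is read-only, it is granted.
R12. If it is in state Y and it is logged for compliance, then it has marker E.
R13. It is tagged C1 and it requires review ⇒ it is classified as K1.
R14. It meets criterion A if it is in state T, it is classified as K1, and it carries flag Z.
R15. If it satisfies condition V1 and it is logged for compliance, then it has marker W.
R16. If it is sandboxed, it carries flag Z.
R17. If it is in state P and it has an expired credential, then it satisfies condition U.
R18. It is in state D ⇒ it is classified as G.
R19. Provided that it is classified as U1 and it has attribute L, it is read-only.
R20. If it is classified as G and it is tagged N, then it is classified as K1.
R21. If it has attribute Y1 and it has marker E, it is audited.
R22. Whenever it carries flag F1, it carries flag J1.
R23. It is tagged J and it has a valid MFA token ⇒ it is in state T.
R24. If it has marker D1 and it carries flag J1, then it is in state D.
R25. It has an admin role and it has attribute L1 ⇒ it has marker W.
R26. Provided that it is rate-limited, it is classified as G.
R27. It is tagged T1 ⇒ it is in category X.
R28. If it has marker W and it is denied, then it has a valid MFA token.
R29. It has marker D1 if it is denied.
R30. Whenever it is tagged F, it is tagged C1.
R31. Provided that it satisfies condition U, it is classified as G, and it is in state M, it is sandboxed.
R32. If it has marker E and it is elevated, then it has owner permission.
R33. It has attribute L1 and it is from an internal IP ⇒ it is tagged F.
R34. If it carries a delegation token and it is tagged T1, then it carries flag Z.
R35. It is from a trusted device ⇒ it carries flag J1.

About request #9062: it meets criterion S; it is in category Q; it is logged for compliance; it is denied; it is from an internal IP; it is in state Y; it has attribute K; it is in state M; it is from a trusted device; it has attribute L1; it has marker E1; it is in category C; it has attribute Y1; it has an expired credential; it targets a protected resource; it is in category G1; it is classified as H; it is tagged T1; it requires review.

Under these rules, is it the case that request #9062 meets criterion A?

No

Forward chaining from the given facts derives: is elevated, is classified as U1, is authenticated, has marker E, is audited, is in category X, has marker D1, has owner permission, is tagged F, carries flag J1, is in state P, satisfies condition U, is in state D, is tagged C1, is classified as K1, is classified as G, is sandboxed, carries flag Z.
Rules concluding "it meets criterion A": R4 needs "it is classified as V"; R14 needs "it is in state T" — none of these are established.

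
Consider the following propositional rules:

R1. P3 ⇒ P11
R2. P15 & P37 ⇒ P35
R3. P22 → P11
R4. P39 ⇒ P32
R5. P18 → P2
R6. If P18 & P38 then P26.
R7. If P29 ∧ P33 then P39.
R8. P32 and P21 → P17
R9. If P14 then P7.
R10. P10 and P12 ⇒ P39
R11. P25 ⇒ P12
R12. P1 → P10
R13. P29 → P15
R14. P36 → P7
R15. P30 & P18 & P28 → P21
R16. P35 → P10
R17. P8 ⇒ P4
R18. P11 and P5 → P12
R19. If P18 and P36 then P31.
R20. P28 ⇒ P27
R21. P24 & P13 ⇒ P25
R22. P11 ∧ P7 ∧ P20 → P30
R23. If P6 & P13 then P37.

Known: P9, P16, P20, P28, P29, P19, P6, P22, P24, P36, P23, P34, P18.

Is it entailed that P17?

No

Forward chaining from the given facts derives: P11, P2, P15, P7, P31, P27, P30, P21.
The only rule concluding P17 is R8, which needs P32; that is never established.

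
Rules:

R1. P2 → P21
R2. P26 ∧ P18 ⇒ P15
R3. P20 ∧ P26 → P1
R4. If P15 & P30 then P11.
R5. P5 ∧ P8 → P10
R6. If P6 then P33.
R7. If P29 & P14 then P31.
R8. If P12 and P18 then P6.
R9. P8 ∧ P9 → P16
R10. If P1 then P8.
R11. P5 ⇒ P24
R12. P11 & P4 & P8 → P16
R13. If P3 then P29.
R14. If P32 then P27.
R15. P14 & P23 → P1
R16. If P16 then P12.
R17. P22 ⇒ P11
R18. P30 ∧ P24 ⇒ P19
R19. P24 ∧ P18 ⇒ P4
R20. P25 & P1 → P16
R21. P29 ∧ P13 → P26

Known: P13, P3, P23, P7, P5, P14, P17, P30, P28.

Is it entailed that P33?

Forward chaining from the given facts derives: P24, P29, P1, P19, P26, P31, P8, P10.
The only rule concluding P33 is R6, which needs P6; that is never established.

No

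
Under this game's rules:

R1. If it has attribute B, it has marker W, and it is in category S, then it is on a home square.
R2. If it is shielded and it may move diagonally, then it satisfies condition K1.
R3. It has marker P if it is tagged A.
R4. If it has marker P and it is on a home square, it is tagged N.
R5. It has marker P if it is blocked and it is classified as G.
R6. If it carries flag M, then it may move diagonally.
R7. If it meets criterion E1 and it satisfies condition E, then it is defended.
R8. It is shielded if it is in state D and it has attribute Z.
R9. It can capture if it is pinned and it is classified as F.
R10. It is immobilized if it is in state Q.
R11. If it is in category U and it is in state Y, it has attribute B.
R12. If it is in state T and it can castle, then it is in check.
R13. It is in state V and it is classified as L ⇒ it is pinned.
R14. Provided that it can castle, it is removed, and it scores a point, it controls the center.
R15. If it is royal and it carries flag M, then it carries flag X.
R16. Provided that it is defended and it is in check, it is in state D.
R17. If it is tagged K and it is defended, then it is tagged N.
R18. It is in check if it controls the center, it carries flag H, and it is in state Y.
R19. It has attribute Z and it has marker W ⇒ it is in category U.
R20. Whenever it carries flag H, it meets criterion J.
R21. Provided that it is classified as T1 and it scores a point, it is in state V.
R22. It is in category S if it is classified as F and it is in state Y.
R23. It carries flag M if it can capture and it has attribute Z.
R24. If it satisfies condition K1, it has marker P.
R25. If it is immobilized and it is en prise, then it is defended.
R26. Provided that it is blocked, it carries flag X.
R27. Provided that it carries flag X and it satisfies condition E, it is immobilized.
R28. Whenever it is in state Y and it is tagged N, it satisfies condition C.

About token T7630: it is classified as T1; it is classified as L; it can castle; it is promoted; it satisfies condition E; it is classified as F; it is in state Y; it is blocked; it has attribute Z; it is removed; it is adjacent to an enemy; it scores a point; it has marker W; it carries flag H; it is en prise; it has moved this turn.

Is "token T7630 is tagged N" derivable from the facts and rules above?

By R14 (it can castle, it is removed, it scores a point): it controls the center.
By R18 (it controls the center, it carries flag H, it is in state Y): it is in check.
By R19 (it has attribute Z, it has marker W): it is in category U.
By R21 (it is classified as T1, it scores a point): it is in state V.
By R22 (it is classified as F, it is in state Y): it is in category S.
By R26 (it is blocked): it carries flag X.
By R27 (it carries flag X, it satisfies condition E): it is immobilized.
By R11 (it is in category U, it is in state Y): it has attribute B.
By R13 (it is in state V, it is classified as L): it is pinned.
By R25 (it is immobilized, it is en prise): it is defended.
By R1 (it has attribute B, it has marker W, it is in category S): it is on a home square.
By R9 (it is pinned, it is classified as F): it can capture.
By R16 (it is defended, it is in check): it is in state D.
By R23 (it can capture, it has attribute Z): it carries flag M.
By R6 (it carries flag M): it may move diagonally.
By R8 (it is in state D, it has attribute Z): it is shielded.
By R2 (it is shielded, it may move diagonally): it satisfies condition K1.
By R24 (it satisfies condition K1): it has marker P.
By R4 (it has marker P, it is on a home square): it is tagged N.

Yes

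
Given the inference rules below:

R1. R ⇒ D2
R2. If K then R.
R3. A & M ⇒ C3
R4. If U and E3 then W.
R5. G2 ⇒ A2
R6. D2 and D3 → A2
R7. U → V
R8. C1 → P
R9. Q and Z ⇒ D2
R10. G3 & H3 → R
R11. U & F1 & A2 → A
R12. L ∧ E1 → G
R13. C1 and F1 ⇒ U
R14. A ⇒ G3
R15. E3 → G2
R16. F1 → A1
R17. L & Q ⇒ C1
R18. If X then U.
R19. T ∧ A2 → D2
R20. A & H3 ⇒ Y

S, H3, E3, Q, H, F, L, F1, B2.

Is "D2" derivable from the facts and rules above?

Yes

G2  (by R15: E3)
C1  (by R17: L, Q)
A2  (by R5: G2)
U  (by R13: C1, F1)
A  (by R11: U, F1, A2)
G3  (by R14: A)
R  (by R10: G3, H3)
D2  (by R1: R)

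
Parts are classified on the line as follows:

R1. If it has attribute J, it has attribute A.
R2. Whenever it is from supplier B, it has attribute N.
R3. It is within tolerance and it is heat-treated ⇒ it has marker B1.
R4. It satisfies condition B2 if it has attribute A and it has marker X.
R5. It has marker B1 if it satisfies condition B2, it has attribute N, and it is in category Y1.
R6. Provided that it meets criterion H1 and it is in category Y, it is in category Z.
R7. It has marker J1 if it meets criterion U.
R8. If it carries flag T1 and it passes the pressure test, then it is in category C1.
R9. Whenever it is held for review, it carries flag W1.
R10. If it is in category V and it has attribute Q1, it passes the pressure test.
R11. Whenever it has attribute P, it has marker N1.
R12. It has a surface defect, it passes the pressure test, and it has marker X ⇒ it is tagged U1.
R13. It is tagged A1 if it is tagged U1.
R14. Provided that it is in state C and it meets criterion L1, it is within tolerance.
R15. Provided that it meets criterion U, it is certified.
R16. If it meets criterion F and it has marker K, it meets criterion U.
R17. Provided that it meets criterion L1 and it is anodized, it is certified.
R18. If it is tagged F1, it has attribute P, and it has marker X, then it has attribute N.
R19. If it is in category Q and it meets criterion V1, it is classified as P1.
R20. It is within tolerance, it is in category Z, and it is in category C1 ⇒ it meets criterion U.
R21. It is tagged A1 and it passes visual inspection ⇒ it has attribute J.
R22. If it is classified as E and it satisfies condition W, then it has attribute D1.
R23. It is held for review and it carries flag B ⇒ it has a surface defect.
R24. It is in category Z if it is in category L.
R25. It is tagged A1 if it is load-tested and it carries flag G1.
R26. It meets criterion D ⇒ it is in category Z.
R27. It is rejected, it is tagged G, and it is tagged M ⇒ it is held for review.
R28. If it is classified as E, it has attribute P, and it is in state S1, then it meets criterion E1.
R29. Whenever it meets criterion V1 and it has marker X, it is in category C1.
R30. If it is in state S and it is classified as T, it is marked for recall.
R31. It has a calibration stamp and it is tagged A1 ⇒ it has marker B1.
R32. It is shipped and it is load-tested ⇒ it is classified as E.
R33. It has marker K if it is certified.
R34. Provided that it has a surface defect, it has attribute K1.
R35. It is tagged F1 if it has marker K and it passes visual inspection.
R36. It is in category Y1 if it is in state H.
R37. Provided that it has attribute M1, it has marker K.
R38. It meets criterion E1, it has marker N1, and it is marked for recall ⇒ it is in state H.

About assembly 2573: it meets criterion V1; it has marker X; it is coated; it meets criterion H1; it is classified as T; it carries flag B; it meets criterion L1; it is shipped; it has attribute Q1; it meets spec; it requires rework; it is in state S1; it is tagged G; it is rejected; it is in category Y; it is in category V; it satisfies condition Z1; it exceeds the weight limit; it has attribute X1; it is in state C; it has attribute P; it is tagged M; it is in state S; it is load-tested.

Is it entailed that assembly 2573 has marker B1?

No

Forward chaining from the given facts derives: is in category Z, passes the pressure test, has marker N1, is within tolerance, is held for review, is in category C1, is marked for recall, is classified as E, carries flag W1, meets criterion U, has a surface defect, meets criterion E1, has attribute K1, is in state H, has marker J1, is tagged U1, is tagged A1, is certified, has marker K, is in category Y1.
Rules concluding "it has marker B1": R3 needs "it is heat-treated"; R5 needs "it satisfies condition B2"; R31 needs "it has a calibration stamp" — none of these are established.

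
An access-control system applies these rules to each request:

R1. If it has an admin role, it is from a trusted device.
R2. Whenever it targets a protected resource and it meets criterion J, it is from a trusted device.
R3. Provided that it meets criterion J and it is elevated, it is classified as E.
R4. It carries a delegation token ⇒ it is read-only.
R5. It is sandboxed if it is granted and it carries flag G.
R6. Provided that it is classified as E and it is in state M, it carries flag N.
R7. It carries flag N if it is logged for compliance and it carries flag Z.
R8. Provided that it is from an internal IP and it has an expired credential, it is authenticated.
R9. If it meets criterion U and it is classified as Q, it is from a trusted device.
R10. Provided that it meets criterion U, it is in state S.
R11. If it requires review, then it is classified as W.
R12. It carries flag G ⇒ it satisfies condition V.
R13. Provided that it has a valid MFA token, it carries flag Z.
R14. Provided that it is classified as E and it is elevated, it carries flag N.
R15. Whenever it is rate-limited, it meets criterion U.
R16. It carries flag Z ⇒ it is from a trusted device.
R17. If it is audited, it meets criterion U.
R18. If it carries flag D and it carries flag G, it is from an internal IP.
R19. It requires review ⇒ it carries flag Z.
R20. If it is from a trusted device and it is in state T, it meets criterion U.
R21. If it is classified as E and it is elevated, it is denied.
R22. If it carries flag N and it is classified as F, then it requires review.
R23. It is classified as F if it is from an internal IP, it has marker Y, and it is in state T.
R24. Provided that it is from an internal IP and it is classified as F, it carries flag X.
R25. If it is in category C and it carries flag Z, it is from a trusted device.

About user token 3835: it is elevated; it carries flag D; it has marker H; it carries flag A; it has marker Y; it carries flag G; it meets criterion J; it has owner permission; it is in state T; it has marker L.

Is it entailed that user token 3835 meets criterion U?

Yes

By R3 (it meets criterion J, it is elevated): it is classified as E.
By R14 (it is classified as E, it is elevated): it carries flag N.
By R18 (it carries flag D, it carries flag G): it is from an internal IP.
By R23 (it is from an internal IP, it has marker Y, it is in state T): it is classified as F.
By R22 (it carries flag N, it is classified as F): it requires review.
By R19 (it requires review): it carries flag Z.
By R16 (it carries flag Z): it is from a trusted device.
By R20 (it is from a trusted device, it is in state T): it meets criterion U.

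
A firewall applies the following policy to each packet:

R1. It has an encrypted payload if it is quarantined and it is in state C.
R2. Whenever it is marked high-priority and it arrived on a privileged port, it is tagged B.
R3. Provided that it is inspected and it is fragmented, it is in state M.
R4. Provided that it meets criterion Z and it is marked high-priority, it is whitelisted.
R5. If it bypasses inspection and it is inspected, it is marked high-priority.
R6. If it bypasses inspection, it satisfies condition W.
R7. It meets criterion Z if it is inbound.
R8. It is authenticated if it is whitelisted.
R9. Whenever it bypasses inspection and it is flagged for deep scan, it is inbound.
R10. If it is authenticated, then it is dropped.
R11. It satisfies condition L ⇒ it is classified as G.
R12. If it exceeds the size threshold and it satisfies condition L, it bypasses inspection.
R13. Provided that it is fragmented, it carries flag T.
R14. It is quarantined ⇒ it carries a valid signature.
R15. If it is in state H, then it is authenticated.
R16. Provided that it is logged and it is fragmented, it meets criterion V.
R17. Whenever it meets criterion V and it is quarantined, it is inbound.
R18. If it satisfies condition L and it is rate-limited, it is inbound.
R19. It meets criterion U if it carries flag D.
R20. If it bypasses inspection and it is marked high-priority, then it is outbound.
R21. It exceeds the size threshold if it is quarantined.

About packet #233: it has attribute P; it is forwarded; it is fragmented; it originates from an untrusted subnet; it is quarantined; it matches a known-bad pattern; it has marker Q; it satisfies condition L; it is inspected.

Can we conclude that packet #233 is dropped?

Forward chaining from the given facts derives: is in state M, is classified as G, carries flag T, carries a valid signature, exceeds the size threshold, bypasses inspection, is marked high-priority, satisfies condition W, is outbound.
The only rule concluding "it is dropped" is R10, which needs "it is authenticated"; that is never established.

No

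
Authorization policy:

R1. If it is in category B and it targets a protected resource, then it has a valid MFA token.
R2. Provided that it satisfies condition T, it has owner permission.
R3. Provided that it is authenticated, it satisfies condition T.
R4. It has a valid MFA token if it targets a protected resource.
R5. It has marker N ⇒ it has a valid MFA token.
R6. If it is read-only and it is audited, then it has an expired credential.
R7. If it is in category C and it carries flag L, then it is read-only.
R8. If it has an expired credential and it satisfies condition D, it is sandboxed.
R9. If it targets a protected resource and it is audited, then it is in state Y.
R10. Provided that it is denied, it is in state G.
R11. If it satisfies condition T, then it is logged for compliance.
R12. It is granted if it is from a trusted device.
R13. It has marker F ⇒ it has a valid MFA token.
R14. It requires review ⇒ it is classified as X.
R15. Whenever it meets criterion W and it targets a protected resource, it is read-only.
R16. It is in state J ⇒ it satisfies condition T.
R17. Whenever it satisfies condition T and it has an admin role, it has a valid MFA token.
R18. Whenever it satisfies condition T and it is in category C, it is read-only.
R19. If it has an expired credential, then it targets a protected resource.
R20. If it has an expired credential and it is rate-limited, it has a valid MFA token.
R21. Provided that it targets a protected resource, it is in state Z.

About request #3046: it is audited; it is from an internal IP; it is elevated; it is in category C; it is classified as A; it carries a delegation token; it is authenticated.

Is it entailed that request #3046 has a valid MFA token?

Yes

By R3 (it is authenticated): it satisfies condition T.
By R18 (it satisfies condition T, it is in category C): it is read-only.
By R6 (it is read-only, it is audited): it has an expired credential.
By R19 (it has an expired credential): it targets a protected resource.
By R4 (it targets a protected resource): it has a valid MFA token.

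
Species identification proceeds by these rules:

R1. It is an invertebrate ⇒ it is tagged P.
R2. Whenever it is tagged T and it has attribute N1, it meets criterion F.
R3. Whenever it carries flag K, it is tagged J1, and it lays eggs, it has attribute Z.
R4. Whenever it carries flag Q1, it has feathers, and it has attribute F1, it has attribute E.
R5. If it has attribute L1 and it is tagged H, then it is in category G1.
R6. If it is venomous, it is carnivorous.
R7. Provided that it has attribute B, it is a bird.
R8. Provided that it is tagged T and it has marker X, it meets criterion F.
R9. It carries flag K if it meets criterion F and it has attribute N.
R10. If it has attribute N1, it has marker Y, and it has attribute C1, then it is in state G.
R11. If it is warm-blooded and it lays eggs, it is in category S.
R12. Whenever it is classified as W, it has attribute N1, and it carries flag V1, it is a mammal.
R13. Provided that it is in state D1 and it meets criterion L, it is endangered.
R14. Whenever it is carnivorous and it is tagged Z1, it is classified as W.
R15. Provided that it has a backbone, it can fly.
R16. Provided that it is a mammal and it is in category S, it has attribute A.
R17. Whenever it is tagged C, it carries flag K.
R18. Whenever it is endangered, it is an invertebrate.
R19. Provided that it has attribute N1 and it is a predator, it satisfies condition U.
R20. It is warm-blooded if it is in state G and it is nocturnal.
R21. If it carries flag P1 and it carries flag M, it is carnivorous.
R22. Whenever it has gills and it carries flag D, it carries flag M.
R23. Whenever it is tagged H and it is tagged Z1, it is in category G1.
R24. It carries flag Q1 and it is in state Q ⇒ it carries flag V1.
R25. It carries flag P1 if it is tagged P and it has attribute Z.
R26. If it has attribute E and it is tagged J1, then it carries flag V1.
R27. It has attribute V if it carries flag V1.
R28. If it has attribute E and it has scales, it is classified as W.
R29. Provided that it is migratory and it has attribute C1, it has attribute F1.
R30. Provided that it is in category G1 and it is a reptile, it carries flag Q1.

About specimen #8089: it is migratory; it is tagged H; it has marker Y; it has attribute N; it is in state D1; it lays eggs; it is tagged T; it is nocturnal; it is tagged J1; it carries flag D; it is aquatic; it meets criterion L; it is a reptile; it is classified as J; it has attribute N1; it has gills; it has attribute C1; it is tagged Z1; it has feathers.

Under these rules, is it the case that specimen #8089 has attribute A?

By R2 (it is tagged T, it has attribute N1): it meets criterion F.
By R9 (it meets criterion F, it has attribute N): it carries flag K.
By R10 (it has attribute N1, it has marker Y, it has attribute C1): it is in state G.
By R13 (it is in state D1, it meets criterion L): it is endangered.
By R18 (it is endangered): it is an invertebrate.
By R20 (it is in state G, it is nocturnal): it is warm-blooded.
By R22 (it has gills, it carries flag D): it carries flag M.
By R23 (it is tagged H, it is tagged Z1): it is in category G1.
By R29 (it is migratory, it has attribute C1): it has attribute F1.
By R30 (it is in category G1, it is a reptile): it carries flag Q1.
By R1 (it is an invertebrate): it is tagged P.
By R3 (it carries flag K, it is tagged J1, it lays eggs): it has attribute Z.
By R4 (it carries flag Q1, it has feathers, it has attribute F1): it has attribute E.
By R11 (it is warm-blooded, it lays eggs): it is in category S.
By R25 (it is tagged P, it has attribute Z): it carries flag P1.
By R26 (it has attribute E, it is tagged J1): it carries flag V1.
By R21 (it carries flag P1, it carries flag M): it is carnivorous.
By R14 (it is carnivorous, it is tagged Z1): it is classified as W.
By R12 (it is classified as W, it has attribute N1, it carries flag V1): it is a mammal.
By R16 (it is a mammal, it is in category S): it has attribute A.

Yes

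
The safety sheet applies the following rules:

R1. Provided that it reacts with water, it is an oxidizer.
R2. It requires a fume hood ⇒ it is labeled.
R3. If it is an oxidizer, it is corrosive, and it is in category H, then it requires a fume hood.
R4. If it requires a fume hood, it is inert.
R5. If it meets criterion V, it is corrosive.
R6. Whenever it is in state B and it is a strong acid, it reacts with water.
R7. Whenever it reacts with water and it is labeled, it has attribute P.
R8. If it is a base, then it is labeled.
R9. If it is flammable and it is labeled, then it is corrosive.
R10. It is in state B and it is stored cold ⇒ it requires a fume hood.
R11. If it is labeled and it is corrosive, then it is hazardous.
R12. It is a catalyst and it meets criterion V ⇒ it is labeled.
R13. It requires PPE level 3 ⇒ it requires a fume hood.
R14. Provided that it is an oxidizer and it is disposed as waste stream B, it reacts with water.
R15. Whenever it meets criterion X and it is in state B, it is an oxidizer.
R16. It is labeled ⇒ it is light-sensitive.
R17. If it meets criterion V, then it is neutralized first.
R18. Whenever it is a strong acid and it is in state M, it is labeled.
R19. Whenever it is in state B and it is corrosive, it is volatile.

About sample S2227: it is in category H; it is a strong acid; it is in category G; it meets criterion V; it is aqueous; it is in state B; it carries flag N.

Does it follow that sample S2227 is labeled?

Yes

By R5 (it meets criterion V): it is corrosive.
By R6 (it is in state B, it is a strong acid): it reacts with water.
By R1 (it reacts with water): it is an oxidizer.
By R3 (it is an oxidizer, it is corrosive, it is in category H): it requires a fume hood.
By R2 (it requires a fume hood): it is labeled.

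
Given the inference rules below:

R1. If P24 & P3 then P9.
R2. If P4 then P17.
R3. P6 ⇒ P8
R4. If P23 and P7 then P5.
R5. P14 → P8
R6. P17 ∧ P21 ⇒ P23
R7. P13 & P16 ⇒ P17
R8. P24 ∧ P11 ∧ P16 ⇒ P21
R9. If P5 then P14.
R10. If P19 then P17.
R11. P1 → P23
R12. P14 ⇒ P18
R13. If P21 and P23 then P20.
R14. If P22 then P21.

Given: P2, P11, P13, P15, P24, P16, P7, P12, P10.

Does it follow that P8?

P17  (by R7: P13, P16)
P21  (by R8: P24, P11, P16)
P23  (by R6: P17, P21)
P5  (by R4: P23, P7)
P14  (by R9: P5)
P8  (by R5: P14)

Yes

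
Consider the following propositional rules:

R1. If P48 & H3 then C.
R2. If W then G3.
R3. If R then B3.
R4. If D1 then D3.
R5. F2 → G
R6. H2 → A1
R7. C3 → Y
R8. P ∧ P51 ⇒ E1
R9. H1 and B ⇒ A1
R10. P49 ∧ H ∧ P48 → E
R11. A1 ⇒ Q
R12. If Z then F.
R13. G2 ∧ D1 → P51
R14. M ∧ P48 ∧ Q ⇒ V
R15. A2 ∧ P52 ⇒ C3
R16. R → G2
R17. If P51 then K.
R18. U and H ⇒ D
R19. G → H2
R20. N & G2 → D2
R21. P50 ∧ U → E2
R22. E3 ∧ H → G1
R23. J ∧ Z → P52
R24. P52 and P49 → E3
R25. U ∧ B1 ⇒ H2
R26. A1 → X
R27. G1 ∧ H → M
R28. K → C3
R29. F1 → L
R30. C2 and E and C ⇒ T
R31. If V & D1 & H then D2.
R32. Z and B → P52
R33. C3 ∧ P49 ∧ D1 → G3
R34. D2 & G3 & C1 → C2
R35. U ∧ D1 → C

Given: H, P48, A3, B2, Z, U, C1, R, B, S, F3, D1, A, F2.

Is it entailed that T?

Forward chaining from the given facts derives: B3, D3, G, F, G2, D, H2, P52, C, A1, Q, P51, K, X, C3, Y.
The only rule concluding T is R30, which needs C2; that is never established.

No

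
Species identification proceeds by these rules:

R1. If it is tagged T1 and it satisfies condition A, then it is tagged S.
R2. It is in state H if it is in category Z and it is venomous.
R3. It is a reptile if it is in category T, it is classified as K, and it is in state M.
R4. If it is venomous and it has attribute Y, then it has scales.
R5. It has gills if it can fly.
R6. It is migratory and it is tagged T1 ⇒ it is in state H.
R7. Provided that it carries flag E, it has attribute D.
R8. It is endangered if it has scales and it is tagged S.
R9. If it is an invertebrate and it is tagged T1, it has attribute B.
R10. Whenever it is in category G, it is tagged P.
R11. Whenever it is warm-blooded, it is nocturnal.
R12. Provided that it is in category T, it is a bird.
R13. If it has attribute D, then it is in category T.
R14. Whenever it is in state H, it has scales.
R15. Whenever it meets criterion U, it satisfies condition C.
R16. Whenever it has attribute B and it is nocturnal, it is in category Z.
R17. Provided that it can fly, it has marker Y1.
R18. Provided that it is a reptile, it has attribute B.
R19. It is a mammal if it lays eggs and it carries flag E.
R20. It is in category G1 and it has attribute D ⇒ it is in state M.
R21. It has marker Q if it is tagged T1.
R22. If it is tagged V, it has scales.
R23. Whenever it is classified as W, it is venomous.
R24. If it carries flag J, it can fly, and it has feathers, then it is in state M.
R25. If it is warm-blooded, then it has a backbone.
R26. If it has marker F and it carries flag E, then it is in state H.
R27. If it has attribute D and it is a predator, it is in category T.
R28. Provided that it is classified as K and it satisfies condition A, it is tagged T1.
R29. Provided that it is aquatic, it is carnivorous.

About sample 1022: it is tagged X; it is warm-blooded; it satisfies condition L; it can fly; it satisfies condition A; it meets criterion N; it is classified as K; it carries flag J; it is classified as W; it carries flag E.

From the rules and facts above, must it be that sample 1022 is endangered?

No

Forward chaining from the given facts derives: has gills, has attribute D, is nocturnal, is in category T, has marker Y1, is venomous, has a backbone, is tagged T1, is tagged S, is a bird, has marker Q.
The only rule concluding "it is endangered" is R8, which needs "it has scales"; that is never established.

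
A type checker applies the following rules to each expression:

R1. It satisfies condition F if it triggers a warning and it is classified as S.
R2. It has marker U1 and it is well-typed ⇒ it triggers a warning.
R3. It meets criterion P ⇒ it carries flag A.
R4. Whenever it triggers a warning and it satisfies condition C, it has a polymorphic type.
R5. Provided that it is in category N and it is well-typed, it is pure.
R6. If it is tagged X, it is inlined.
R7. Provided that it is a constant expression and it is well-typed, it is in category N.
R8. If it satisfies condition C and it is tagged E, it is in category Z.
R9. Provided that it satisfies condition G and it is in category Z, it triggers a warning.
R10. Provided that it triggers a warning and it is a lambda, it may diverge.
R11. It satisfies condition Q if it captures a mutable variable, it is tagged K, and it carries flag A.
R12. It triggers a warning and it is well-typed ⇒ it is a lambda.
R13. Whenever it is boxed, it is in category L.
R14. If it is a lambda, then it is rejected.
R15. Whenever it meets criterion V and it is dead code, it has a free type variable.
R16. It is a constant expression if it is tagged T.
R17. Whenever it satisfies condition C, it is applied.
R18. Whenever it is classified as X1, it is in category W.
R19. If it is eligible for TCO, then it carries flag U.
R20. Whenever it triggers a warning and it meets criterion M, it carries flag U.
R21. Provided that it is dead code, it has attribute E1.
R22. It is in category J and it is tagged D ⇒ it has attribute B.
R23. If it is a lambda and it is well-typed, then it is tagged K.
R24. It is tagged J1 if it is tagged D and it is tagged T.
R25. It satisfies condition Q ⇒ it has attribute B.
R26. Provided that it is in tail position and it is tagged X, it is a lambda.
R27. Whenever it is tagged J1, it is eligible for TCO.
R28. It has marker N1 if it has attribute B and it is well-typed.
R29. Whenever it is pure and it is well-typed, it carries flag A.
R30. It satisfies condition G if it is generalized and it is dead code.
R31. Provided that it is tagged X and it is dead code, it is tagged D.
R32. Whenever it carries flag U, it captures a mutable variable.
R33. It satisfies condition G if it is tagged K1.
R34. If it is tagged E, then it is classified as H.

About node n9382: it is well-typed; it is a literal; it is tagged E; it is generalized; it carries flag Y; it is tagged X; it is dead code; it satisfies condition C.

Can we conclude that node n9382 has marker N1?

No

Forward chaining from the given facts derives: is inlined, is in category Z, is applied, has attribute E1, satisfies condition G, is tagged D, is classified as H, triggers a warning, is a lambda, is rejected, is tagged K, has a polymorphic type, may diverge.
The only rule concluding "it has marker N1" is R28, which needs "it has attribute B"; that is never established.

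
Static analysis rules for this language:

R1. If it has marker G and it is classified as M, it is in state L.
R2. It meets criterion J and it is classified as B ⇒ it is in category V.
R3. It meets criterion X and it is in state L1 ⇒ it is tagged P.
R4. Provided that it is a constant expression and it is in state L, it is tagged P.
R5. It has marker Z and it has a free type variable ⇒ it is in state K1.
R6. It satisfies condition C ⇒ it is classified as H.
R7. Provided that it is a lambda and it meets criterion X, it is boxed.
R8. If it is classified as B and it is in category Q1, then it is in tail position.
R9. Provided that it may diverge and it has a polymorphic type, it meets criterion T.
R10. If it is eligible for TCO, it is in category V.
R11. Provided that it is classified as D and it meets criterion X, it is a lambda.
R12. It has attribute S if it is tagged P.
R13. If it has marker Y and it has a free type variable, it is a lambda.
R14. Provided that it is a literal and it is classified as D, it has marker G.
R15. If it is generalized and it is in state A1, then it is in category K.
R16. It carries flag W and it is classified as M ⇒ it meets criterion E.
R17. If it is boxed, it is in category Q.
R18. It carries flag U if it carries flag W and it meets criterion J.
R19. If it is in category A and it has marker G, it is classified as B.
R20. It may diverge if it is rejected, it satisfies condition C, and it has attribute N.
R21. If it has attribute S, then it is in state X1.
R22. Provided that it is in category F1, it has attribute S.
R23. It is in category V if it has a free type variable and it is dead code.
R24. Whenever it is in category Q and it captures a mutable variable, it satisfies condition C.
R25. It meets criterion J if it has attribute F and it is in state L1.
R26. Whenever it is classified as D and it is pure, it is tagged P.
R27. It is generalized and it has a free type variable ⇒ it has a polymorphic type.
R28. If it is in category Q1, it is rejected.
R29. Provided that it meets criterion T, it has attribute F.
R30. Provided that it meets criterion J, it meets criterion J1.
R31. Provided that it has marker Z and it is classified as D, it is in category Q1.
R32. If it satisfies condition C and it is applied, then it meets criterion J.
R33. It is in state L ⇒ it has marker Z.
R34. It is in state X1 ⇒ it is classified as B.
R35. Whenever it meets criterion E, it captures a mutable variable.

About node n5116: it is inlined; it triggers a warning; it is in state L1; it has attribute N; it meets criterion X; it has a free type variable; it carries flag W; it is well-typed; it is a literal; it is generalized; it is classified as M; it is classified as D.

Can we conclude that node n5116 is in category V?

By R3 (it meets criterion X, it is in state L1): it is tagged P.
By R11 (it is classified as D, it meets criterion X): it is a lambda.
By R12 (it is tagged P): it has attribute S.
By R14 (it is a literal, it is classified as D): it has marker G.
By R16 (it carries flag W, it is classified as M): it meets criterion E.
By R21 (it has attribute S): it is in state X1.
By R27 (it is generalized, it has a free type variable): it has a polymorphic type.
By R34 (it is in state X1): it is classified as B.
By R35 (it meets criterion E): it captures a mutable variable.
By R1 (it has marker G, it is classified as M): it is in state L.
By R7 (it is a lambda, it meets criterion X): it is boxed.
By R17 (it is boxed): it is in category Q.
By R24 (it is in category Q, it captures a mutable variable): it satisfies condition C.
By R33 (it is in state L): it has marker Z.
By R31 (it has marker Z, it is classified as D): it is in category Q1.
By R28 (it is in category Q1): it is rejected.
By R20 (it is rejected, it satisfies condition C, it has attribute N): it may diverge.
By R9 (it may diverge, it has a polymorphic type): it meets criterion T.
By R29 (it meets criterion T): it has attribute F.
By R25 (it has attribute F, it is in state L1): it meets criterion J.
By R2 (it meets criterion J, it is classified as B): it is in category V.

Yes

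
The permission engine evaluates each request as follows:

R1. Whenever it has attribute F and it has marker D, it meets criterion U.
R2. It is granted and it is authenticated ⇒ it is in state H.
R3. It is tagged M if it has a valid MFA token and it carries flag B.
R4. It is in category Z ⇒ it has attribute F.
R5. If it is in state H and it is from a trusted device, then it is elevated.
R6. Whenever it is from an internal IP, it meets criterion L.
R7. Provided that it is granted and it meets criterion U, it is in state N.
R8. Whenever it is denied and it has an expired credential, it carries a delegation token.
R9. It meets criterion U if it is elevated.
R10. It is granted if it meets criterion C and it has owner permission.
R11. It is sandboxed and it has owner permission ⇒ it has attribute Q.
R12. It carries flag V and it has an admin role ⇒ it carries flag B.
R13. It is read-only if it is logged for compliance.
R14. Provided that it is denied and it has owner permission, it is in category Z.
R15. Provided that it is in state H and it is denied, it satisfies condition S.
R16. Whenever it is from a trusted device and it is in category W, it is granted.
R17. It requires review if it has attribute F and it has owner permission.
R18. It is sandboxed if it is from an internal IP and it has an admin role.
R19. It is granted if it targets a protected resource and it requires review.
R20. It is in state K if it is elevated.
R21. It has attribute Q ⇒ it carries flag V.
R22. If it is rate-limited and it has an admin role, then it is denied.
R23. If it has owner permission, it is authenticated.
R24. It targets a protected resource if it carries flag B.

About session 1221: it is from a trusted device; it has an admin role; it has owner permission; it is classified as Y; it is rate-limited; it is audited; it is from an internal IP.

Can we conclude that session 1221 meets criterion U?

Yes

By R18 (it is from an internal IP, it has an admin role): it is sandboxed.
By R22 (it is rate-limited, it has an admin role): it is denied.
By R23 (it has owner permission): it is authenticated.
By R11 (it is sandboxed, it has owner permission): it has attribute Q.
By R14 (it is denied, it has owner permission): it is in category Z.
By R21 (it has attribute Q): it carries flag V.
By R4 (it is in category Z): it has attribute F.
By R12 (it carries flag V, it has an admin role): it carries flag B.
By R17 (it has attribute F, it has owner permission): it requires review.
By R24 (it carries flag B): it targets a protected resource.
By R19 (it targets a protected resource, it requires review): it is granted.
By R2 (it is granted, it is authenticated): it is in state H.
By R5 (it is in state H, it is from a trusted device): it is elevated.
By R9 (it is elevated): it meets criterion U.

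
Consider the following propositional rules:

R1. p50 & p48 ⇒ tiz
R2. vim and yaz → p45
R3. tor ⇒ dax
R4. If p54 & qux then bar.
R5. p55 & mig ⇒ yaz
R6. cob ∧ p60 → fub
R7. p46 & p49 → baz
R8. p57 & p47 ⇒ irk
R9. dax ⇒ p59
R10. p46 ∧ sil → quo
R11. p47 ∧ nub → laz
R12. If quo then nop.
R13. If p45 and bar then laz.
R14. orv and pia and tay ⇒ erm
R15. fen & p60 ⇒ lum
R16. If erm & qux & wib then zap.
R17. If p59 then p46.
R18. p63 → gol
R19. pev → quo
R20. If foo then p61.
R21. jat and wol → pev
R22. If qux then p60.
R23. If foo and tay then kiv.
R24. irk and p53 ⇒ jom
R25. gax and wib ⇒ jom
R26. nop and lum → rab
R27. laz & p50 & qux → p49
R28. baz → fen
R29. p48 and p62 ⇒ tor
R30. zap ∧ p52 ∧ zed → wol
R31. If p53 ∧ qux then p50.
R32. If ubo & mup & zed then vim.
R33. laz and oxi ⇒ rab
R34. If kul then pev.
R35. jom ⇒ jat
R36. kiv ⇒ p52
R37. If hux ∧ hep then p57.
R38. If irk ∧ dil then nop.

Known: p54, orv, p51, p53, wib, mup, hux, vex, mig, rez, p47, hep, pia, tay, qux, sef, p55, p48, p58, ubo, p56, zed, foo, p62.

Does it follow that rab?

Yes

bar  (by R4: p54, qux)
yaz  (by R5: p55, mig)
erm  (by R14: orv, pia, tay)
zap  (by R16: erm, qux, wib)
p60  (by R22: qux)
kiv  (by R23: foo, tay)
tor  (by R29: p48, p62)
p50  (by R31: p53, qux)
vim  (by R32: ubo, mup, zed)
p52  (by R36: kiv)
p57  (by R37: hux, hep)
p45  (by R2: vim, yaz)
dax  (by R3: tor)
irk  (by R8: p57, p47)
p59  (by R9: dax)
laz  (by R13: p45, bar)
p46  (by R17: p59)
jom  (by R24: irk, p53)
p49  (by R27: laz, p50, qux)
wol  (by R30: zap, p52, zed)
jat  (by R35: jom)
baz  (by R7: p46, p49)
pev  (by R21: jat, wol)
fen  (by R28: baz)
lum  (by R15: fen, p60)
quo  (by R19: pev)
nop  (by R12: quo)
rab  (by R26: nop, lum)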